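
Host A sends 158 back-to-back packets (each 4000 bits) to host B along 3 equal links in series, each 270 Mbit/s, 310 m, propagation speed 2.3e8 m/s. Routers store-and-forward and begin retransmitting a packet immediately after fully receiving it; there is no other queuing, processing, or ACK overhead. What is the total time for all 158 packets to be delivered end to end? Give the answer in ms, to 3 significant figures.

Per-hop transmission t_tx = L/R = 4000/270000000 = 0.0148148 ms.
Per-hop propagation t_prop = 310/2.3e+08 = 0.00134783 ms.
Pipeline fill: first packet needs 3·t_tx to clear all hops; remaining 157 packets each add one t_tx.
Total = (3+158-1)·t_tx + 3·t_prop = 160·0.0148148 + 3·0.00134783 = 2.37 ms.

2.37 ms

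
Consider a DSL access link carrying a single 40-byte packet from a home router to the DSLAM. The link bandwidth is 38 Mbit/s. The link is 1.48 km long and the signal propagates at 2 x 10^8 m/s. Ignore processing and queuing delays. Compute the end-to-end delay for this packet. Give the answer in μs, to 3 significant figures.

L = 40 × 8 = 320 bits.
Transmission delay = L/R = 320 / 38000000 = 8.42105 μs.
Propagation delay = d/s = 1480 m / 200000000 m/s = 7.4 μs.
Total = 15.8 μs.

15.8 μs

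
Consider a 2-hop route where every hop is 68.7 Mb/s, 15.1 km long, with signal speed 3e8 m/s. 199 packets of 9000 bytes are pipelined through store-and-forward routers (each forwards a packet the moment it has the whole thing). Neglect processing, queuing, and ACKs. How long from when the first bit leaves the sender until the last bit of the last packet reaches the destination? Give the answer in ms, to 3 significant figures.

Per-hop transmission t_tx = L/R = 72000/68700000 = 1.04803 ms.
Per-hop propagation t_prop = 15100/300000000 = 0.0503333 ms.
Pipeline fill: first packet needs 2·t_tx to clear all hops; remaining 198 packets each add one t_tx.
Total = (2+199-1)·t_tx + 2·t_prop = 200·1.04803 + 2·0.0503333 = 210 ms.

210 ms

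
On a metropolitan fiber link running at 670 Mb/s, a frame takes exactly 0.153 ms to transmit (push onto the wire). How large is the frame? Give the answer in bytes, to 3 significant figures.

12800 bytes

L = R × t_tx = 670000000 b/s × 0.000153 s = 102510 bits.
In bytes: 102510 / 8 = 12800 bytes.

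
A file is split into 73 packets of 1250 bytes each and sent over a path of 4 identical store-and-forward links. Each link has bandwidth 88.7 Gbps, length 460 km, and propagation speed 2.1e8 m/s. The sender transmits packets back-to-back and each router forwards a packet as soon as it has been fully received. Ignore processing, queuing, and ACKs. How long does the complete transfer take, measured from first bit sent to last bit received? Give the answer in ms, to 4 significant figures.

8.770 ms

Per-hop transmission t_tx = L/R = 10000/88700000000 = 0.00011274 ms.
Per-hop propagation t_prop = 460000/210000000 = 2.19048 ms.
Pipeline fill: first packet needs 4·t_tx to clear all hops; remaining 72 packets each add one t_tx.
Total = (4+73-1)·t_tx + 4·t_prop = 76·0.00011274 + 4·2.19048 = 8.770 ms.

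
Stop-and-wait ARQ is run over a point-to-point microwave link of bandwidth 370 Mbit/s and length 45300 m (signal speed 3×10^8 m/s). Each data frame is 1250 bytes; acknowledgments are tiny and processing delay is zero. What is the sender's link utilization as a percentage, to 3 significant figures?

8.21 %

t_tx = L/R = 10000/370000000 = 2.7027e-05 s.
t_prop = 45300/300000000 = 0.000151 s; RTT = 0.000302 s.
Cycle = t_tx + RTT = 0.000329027 s.
Utilization = t_tx / cycle = 2.7027e-05/0.000329027 = 8.21 %.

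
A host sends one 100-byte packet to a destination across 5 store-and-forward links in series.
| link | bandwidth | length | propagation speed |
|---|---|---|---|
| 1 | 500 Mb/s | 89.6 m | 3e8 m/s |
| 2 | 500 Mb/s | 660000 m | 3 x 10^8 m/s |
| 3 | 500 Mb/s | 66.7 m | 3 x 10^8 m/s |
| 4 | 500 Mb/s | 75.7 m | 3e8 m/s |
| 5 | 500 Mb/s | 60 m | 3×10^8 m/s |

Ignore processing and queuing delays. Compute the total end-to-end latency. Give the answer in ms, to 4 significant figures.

L = 100 × 8 = 800 bits.
Transmission delay per hop = L/R = 800/500000000 = 0.0016 ms; 5 hops → 0.008 ms.
Propagation delays (d/s per hop): 0.000298667, 2.2, 0.000222333, 0.000252333, 0.0002 ms; sum = 2.20097 ms.
End-to-end = 2.209 ms.

2.209 ms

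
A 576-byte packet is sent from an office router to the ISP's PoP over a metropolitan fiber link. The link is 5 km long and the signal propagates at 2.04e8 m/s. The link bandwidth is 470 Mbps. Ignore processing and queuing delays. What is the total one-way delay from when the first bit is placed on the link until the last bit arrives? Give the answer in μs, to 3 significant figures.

34.3 μs

L = 576 × 8 = 4608 bits.
Transmission delay = L/R = 4608 / 470000000 = 9.80426 μs.
Propagation delay = d/s = 5000 m / 204000000 m/s = 24.5098 μs.
Total = 34.3 μs.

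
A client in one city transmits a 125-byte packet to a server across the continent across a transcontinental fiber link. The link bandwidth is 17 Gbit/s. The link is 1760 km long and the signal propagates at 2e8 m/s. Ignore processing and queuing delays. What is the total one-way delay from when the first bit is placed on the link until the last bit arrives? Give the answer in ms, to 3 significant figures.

L = 125 × 8 = 1000 bits.
Transmission delay = L/R = 1000 / 17000000000 = 5.88235e-05 ms.
Propagation delay = d/s = 1760000 m / 200000000 m/s = 8.8 ms.
Total = 8.80 ms.

8.80 ms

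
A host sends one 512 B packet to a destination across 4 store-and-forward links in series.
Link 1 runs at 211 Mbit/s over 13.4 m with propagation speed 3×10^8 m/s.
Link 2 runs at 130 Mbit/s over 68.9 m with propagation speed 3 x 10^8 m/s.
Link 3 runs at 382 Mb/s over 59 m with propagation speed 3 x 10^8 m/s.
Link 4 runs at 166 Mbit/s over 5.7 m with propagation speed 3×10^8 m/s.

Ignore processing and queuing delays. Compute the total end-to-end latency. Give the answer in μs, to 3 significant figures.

L = 512 × 8 = 4096 bits.
Transmission delays (L/R per hop): 19.4123, 31.5077, 10.7225, 24.6747 μs; sum = 86.3172 μs.
Propagation delays (d/s per hop): 0.0446667, 0.229667, 0.196667, 0.019 μs; sum = 0.49 μs.
End-to-end = 86.8 μs.

86.8 μs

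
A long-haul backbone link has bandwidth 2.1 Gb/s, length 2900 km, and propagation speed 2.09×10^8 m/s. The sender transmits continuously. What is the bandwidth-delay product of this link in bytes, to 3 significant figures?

Propagation delay = 2900000 / 209000000 = 0.0138756 s.
BDP = R × t_prop = 2100000000 × 0.0138756 = 29138800 bits.
In bytes: 29138800/8 = 3640000 bytes.

3640000 bytes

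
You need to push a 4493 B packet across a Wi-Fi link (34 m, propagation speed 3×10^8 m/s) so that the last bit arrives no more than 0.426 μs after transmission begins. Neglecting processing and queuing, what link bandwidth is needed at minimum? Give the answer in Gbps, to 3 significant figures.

115 Gbps

L = 35944 bits.
Propagation delay = 34 / 300000000 = 0.113333 μs.
Transmission budget = 0.426 − 0.113333 = 0.312667 μs.
R ≥ L / t_tx = 35944 bits / 3.12667e-07 s = 115 Gbps.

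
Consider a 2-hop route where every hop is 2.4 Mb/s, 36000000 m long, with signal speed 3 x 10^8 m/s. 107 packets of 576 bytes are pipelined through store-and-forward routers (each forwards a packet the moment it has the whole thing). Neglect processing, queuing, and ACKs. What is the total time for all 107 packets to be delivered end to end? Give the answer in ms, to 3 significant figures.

Per-hop transmission t_tx = L/R = 4608/2400000 = 1.92 ms.
Per-hop propagation t_prop = 36000000/300000000 = 120 ms.
Pipeline fill: first packet needs 2·t_tx to clear all hops; remaining 106 packets each add one t_tx.
Total = (2+107-1)·t_tx + 2·t_prop = 108·1.92 + 2·120 = 447 ms.

447 ms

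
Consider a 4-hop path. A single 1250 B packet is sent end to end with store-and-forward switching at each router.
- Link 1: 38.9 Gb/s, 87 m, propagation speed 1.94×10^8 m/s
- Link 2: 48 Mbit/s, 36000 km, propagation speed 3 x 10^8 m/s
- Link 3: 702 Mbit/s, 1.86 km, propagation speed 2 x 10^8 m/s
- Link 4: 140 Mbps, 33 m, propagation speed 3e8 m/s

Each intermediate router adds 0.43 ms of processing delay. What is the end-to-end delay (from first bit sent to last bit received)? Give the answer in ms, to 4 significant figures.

L = 1250 × 8 = 10000 bits.
Transmission delays (L/R per hop): 0.000257069, 0.208333, 0.014245, 0.0714286 ms; sum = 0.294264 ms.
Propagation delays (d/s per hop): 0.000448454, 120, 0.0093, 0.00011 ms; sum = 120.01 ms.
Processing at 3 router(s): 3 × 0.43 ms = 1.29 ms.
End-to-end = 121.6 ms.

121.6 ms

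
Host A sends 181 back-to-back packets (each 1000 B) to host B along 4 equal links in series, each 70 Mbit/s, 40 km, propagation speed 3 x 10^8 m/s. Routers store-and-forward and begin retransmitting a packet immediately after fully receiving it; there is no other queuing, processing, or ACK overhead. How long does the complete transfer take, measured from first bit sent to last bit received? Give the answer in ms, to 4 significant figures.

Per-hop transmission t_tx = L/R = 8000/70000000 = 0.114286 ms.
Per-hop propagation t_prop = 40000/300000000 = 0.133333 ms.
Pipeline fill: first packet needs 4·t_tx to clear all hops; remaining 180 packets each add one t_tx.
Total = (4+181-1)·t_tx + 4·t_prop = 184·0.114286 + 4·0.133333 = 21.56 ms.

21.56 ms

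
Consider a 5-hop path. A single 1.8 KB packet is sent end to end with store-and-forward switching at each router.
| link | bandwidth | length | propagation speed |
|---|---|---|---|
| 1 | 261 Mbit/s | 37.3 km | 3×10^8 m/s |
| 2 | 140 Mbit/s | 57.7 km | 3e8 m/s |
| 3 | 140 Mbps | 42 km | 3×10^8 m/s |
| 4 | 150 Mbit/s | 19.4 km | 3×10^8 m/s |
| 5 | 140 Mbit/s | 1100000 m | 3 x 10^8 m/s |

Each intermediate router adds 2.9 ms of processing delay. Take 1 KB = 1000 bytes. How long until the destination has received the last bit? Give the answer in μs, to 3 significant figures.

16200 μs

L = 14400 bits.
Transmission delays (L/R per hop): 55.1724, 102.857, 102.857, 96, 102.857 μs; sum = 459.744 μs.
Propagation delays (d/s per hop): 124.333, 192.333, 140, 64.6667, 3666.67 μs; sum = 4188 μs.
Processing at 4 router(s): 4 × 2.9 ms = 11600 μs.
End-to-end = 16200 μs.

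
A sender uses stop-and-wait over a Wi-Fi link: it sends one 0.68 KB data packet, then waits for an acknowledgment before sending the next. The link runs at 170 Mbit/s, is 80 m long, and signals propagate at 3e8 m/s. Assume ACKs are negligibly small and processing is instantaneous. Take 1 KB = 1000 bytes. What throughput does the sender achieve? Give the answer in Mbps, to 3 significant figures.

167 Mbps

t_tx = L/R = 5440/170000000 = 3.2e-05 s.
t_prop = 80/300000000 = 2.66667e-07 s; RTT = 5.33333e-07 s.
Cycle = t_tx + RTT = 3.25333e-05 s.
Throughput = L / cycle = 5440 / 3.25333e-05 = 167 Mbps.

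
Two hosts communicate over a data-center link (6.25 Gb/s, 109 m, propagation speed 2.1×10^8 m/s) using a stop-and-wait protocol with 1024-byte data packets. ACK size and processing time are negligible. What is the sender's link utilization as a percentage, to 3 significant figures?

t_tx = L/R = 8192/6250000000 = 1.31072e-06 s.
t_prop = 109/210000000 = 5.19048e-07 s; RTT = 1.0381e-06 s.
Cycle = t_tx + RTT = 2.34882e-06 s.
Utilization = t_tx / cycle = 1.31072e-06/2.34882e-06 = 55.8 %.

55.8 %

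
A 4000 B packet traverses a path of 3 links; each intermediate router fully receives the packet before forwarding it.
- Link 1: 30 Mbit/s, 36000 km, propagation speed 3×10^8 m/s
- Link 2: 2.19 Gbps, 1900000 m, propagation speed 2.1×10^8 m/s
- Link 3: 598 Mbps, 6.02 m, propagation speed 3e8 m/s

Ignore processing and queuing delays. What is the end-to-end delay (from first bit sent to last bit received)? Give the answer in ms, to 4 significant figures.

L = 4000 × 8 = 32000 bits.
Transmission delays (L/R per hop): 1.06667, 0.0146119, 0.0535117 ms; sum = 1.13479 ms.
Propagation delays (d/s per hop): 120, 9.04762, 2.00667e-05 ms; sum = 129.048 ms.
End-to-end = 130.2 ms.

130.2 ms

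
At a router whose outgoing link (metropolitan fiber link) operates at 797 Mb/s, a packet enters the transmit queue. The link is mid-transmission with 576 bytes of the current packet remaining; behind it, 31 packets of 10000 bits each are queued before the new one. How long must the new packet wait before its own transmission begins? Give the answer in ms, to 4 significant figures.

Each queued packet: L/R = 10000/797000000 = 0.0125471 ms.
31 queued → 0.388959 ms.
Plus remaining 4608 bits of current packet: 0.00578168 ms.
Queuing delay = 0.3947 ms.

0.3947 ms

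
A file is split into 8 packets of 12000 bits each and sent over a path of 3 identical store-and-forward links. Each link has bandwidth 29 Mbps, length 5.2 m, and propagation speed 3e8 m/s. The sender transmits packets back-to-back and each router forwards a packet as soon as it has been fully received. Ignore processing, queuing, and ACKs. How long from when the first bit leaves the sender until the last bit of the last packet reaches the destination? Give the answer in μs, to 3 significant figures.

Per-hop transmission t_tx = L/R = 12000/29000000 = 413.793 μs.
Per-hop propagation t_prop = 5.2/300000000 = 0.0173333 μs.
Pipeline fill: first packet needs 3·t_tx to clear all hops; remaining 7 packets each add one t_tx.
Total = (3+8-1)·t_tx + 3·t_prop = 10·413.793 + 3·0.0173333 = 4140 μs.

4140 μs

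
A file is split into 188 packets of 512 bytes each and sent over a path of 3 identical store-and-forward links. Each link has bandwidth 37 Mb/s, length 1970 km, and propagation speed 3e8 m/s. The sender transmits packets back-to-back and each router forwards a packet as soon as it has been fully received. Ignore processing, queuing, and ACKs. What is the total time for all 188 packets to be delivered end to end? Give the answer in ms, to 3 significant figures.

40.7 ms

Per-hop transmission t_tx = L/R = 4096/37000000 = 0.110703 ms.
Per-hop propagation t_prop = 1970000/300000000 = 6.56667 ms.
Pipeline fill: first packet needs 3·t_tx to clear all hops; remaining 187 packets each add one t_tx.
Total = (3+188-1)·t_tx + 3·t_prop = 190·0.110703 + 3·6.56667 = 40.7 ms.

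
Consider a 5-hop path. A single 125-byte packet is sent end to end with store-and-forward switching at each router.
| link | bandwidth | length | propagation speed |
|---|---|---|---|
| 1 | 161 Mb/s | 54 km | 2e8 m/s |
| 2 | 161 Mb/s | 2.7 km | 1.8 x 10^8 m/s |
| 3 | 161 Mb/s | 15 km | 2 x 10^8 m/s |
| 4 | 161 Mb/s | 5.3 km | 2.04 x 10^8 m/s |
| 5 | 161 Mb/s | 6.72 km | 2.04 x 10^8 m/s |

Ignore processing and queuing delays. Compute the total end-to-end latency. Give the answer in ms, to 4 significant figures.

L = 125 × 8 = 1000 bits.
Transmission delay per hop = L/R = 1000/161000000 = 0.00621118 ms; 5 hops → 0.0310559 ms.
Propagation delays (d/s per hop): 0.27, 0.015, 0.075, 0.0259804, 0.0329412 ms; sum = 0.418922 ms.
End-to-end = 0.4500 ms.

0.4500 ms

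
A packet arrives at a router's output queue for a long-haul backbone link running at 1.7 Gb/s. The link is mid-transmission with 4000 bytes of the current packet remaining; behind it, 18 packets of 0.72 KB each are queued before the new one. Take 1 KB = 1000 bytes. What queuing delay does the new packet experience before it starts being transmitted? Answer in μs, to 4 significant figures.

79.81 μs

Each queued packet: L/R = 5760/1700000000 = 3.38824 μs.
18 queued → 60.9882 μs.
Plus remaining 32000 bits of current packet: 18.8235 μs.
Queuing delay = 79.81 μs.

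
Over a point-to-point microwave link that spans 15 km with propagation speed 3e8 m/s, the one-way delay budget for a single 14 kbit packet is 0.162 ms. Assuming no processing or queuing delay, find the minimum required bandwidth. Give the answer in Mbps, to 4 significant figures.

125.0 Mbps

Propagation delay = 15000 / 300000000 = 0.05 ms.
Transmission budget = 0.162 − 0.05 = 0.112 ms.
R ≥ L / t_tx = 14000 bits / 0.000112 s = 125.0 Mbps.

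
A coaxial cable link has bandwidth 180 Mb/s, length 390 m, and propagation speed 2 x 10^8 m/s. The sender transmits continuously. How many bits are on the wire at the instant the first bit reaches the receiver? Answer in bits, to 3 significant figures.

Propagation delay = 390 / 200000000 = 1.95e-06 s.
BDP = R × t_prop = 180000000 × 1.95e-06 = 351 bits.

351 bits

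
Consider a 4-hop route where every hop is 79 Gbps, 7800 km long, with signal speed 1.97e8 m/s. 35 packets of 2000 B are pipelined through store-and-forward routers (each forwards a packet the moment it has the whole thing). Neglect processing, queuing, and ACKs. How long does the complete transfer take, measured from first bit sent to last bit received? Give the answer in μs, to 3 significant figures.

158000 μs

Per-hop transmission t_tx = L/R = 16000/79000000000 = 0.202532 μs.
Per-hop propagation t_prop = 7800000/197000000 = 39593.9 μs.
Pipeline fill: first packet needs 4·t_tx to clear all hops; remaining 34 packets each add one t_tx.
Total = (4+35-1)·t_tx + 4·t_prop = 38·0.202532 + 4·39593.9 = 158000 μs.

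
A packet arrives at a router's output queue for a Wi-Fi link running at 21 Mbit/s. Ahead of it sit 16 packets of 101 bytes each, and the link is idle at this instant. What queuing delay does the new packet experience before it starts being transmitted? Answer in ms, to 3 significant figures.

0.616 ms

Each queued packet: L/R = 808/21000000 = 0.0384762 ms.
16 queued → 0.615619 ms.
Queuing delay = 0.616 ms.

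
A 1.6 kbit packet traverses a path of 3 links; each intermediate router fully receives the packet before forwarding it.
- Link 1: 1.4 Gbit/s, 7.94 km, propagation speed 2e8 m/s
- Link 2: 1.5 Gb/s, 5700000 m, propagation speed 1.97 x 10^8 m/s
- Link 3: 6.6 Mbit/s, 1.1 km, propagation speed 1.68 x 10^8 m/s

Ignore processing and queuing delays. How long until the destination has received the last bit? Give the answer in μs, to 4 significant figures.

29220 μs

L = 1600 bits.
Transmission delays (L/R per hop): 1.14286, 1.06667, 242.424 μs; sum = 244.634 μs.
Propagation delays (d/s per hop): 39.7, 28934, 6.54762 μs; sum = 28980.3 μs.
End-to-end = 29220 μs.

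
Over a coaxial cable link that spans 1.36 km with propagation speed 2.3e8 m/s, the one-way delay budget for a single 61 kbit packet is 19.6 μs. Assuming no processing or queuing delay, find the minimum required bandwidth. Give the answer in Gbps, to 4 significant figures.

4.457 Gbps

Propagation delay = 1360 / 2.3e+08 = 5.91304 μs.
Transmission budget = 19.6 − 5.91304 = 13.687 μs.
R ≥ L / t_tx = 61000 bits / 1.3687e-05 s = 4.457 Gbps.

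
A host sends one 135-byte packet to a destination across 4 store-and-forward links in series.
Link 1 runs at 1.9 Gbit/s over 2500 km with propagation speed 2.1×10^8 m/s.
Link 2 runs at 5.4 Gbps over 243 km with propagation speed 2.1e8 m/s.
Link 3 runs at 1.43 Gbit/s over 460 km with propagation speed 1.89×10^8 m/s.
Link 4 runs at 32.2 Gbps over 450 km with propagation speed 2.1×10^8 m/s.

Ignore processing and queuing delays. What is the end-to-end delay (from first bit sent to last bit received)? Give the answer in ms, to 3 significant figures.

L = 135 × 8 = 1080 bits.
Transmission delays (L/R per hop): 0.000568421, 0.0002, 0.000755245, 3.35404e-05 ms; sum = 0.00155721 ms.
Propagation delays (d/s per hop): 11.9048, 1.15714, 2.43386, 2.14286 ms; sum = 17.6386 ms.
End-to-end = 17.6 ms.

17.6 ms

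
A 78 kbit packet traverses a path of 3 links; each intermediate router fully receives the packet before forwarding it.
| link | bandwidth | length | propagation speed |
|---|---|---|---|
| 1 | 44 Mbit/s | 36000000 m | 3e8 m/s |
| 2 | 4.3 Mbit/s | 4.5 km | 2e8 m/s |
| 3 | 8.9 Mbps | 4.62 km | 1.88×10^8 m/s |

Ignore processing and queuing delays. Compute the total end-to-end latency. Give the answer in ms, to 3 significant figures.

149 ms

L = 78000 bits.
Transmission delays (L/R per hop): 1.77273, 18.1395, 8.76404 ms; sum = 28.6763 ms.
Propagation delays (d/s per hop): 120, 0.0225, 0.0245745 ms; sum = 120.047 ms.
End-to-end = 149 ms.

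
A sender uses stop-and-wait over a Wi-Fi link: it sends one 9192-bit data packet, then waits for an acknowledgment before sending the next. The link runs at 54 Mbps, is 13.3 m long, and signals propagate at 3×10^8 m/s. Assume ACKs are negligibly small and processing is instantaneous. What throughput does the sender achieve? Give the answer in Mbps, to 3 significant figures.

54.0 Mbps

t_tx = L/R = 9192/54000000 = 0.000170222 s.
t_prop = 13.3/300000000 = 4.43333e-08 s; RTT = 8.86667e-08 s.
Cycle = t_tx + RTT = 0.000170311 s.
Throughput = L / cycle = 9192 / 0.000170311 = 54.0 Mbps.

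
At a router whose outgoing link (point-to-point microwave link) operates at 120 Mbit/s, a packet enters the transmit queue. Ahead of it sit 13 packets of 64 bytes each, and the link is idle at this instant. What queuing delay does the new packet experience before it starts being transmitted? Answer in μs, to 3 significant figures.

Each queued packet: L/R = 512/120000000 = 4.26667 μs.
13 queued → 55.4667 μs.
Queuing delay = 55.5 μs.

55.5 μs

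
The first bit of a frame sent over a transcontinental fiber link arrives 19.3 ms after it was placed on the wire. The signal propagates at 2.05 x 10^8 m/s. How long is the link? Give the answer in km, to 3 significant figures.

3960 km

d = s × t_prop = 2.05e+08 × 0.0193 = 3960 km.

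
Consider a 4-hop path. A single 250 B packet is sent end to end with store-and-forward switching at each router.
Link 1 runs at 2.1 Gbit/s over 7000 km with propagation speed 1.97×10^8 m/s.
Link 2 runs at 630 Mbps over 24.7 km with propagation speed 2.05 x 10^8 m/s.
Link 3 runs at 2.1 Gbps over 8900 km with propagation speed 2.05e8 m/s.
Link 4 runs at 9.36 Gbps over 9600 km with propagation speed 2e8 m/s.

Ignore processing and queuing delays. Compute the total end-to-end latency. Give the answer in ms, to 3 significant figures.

L = 250 × 8 = 2000 bits.
Transmission delays (L/R per hop): 0.000952381, 0.0031746, 0.000952381, 0.000213675 ms; sum = 0.00529304 ms.
Propagation delays (d/s per hop): 35.533, 0.120488, 43.4146, 48 ms; sum = 127.068 ms.
End-to-end = 127 ms.

127 ms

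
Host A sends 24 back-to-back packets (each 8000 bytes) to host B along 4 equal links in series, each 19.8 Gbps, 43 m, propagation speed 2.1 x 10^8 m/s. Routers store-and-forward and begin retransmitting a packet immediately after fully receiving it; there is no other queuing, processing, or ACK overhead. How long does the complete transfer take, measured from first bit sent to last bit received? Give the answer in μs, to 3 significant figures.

Per-hop transmission t_tx = L/R = 64000/19800000000 = 3.23232 μs.
Per-hop propagation t_prop = 43/210000000 = 0.204762 μs.
Pipeline fill: first packet needs 4·t_tx to clear all hops; remaining 23 packets each add one t_tx.
Total = (4+24-1)·t_tx + 4·t_prop = 27·3.23232 + 4·0.204762 = 88.1 μs.

88.1 μs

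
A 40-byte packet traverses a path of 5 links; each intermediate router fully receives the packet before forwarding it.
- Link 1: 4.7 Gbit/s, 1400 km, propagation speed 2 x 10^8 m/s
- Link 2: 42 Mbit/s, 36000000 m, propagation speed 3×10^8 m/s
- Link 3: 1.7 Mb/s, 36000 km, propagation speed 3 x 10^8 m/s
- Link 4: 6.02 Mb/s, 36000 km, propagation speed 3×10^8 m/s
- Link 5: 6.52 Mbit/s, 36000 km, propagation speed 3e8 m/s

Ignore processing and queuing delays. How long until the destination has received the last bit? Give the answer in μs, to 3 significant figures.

487000 μs

L = 40 × 8 = 320 bits.
Transmission delays (L/R per hop): 0.0680851, 7.61905, 188.235, 53.1561, 49.0798 μs; sum = 298.158 μs.
Propagation delays (d/s per hop): 7000, 120000, 120000, 120000, 120000 μs; sum = 487000 μs.
End-to-end = 487000 μs.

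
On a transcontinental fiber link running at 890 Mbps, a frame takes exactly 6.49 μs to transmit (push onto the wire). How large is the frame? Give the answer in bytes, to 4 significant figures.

L = R × t_tx = 890000000 b/s × 6.49e-06 s = 5776.1 bits.
In bytes: 5776.1 / 8 = 722.0 bytes.

722.0 bytes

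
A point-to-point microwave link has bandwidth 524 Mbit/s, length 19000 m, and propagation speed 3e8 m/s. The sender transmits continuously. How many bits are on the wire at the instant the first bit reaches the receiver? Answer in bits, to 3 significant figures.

Propagation delay = 19000 / 300000000 = 6.33333e-05 s.
BDP = R × t_prop = 524000000 × 6.33333e-05 = 33186.7 bits.

33200 bits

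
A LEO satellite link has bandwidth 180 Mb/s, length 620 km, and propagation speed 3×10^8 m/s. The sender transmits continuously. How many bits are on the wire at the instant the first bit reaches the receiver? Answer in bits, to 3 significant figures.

Propagation delay = 620000 / 300000000 = 0.00206667 s.
BDP = R × t_prop = 180000000 × 0.00206667 = 372000 bits.

372000 bits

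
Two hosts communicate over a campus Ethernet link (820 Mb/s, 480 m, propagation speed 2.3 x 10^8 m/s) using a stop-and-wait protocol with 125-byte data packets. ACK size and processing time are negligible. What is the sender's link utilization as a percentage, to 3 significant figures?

t_tx = L/R = 1000/820000000 = 1.21951e-06 s.
t_prop = 480/2.3e+08 = 2.08696e-06 s; RTT = 4.17391e-06 s.
Cycle = t_tx + RTT = 5.39343e-06 s.
Utilization = t_tx / cycle = 1.21951e-06/5.39343e-06 = 22.6 %.

22.6 %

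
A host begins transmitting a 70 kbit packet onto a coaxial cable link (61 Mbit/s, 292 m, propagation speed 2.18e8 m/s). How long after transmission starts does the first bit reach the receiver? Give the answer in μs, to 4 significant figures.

1.339 μs

First bit experiences only propagation delay: d/s = 292/2.18e+08 = 1.339 μs.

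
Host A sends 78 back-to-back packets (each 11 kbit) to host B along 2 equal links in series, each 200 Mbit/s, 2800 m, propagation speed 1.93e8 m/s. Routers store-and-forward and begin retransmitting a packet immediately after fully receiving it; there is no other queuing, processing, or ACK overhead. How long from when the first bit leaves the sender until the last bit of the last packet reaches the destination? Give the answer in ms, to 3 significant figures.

Per-hop transmission t_tx = L/R = 11000/200000000 = 0.055 ms.
Per-hop propagation t_prop = 2800/193000000 = 0.0145078 ms.
Pipeline fill: first packet needs 2·t_tx to clear all hops; remaining 77 packets each add one t_tx.
Total = (2+78-1)·t_tx + 2·t_prop = 79·0.055 + 2·0.0145078 = 4.37 ms.

4.37 ms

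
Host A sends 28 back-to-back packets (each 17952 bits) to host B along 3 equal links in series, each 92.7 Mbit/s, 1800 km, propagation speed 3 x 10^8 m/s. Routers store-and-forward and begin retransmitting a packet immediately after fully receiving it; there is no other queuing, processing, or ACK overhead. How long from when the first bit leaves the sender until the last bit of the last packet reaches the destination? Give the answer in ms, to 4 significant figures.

23.81 ms

Per-hop transmission t_tx = L/R = 17952/92700000 = 0.193657 ms.
Per-hop propagation t_prop = 1800000/300000000 = 6 ms.
Pipeline fill: first packet needs 3·t_tx to clear all hops; remaining 27 packets each add one t_tx.
Total = (3+28-1)·t_tx + 3·t_prop = 30·0.193657 + 3·6 = 23.81 ms.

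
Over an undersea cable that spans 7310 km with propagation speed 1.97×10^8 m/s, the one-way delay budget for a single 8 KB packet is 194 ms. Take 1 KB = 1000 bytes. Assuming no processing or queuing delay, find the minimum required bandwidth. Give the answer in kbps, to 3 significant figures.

408 kbps

L = 64000 bits.
Propagation delay = 7310000 / 197000000 = 37.1066 ms.
Transmission budget = 194 − 37.1066 = 156.893 ms.
R ≥ L / t_tx = 64000 bits / 0.156893 s = 408 kbps.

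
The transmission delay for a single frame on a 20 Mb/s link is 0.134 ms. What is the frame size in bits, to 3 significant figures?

L = R × t_tx = 20000000 b/s × 0.000134 s = 2680 bits.

2680 bits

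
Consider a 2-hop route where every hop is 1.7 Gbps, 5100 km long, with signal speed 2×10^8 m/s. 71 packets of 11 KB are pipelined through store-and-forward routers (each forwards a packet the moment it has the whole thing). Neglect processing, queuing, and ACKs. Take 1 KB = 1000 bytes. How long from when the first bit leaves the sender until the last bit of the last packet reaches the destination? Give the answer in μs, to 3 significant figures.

54700 μs

Per-hop transmission t_tx = L/R = 88000/1700000000 = 51.7647 μs.
Per-hop propagation t_prop = 5100000/200000000 = 25500 μs.
Pipeline fill: first packet needs 2·t_tx to clear all hops; remaining 70 packets each add one t_tx.
Total = (2+71-1)·t_tx + 2·t_prop = 72·51.7647 + 2·25500 = 54700 μs.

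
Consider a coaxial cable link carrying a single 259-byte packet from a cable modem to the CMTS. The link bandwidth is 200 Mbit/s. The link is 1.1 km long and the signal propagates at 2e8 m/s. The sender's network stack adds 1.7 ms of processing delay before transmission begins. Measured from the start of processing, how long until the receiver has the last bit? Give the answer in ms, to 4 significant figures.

L = 259 × 8 = 2072 bits.
Transmission delay = L/R = 2072 / 200000000 = 0.01036 ms.
Propagation delay = d/s = 1100 m / 200000000 m/s = 0.0055 ms.
Plus processing delay 1.7 ms = 1.7 ms.
Total = 1.716 ms.

1.716 ms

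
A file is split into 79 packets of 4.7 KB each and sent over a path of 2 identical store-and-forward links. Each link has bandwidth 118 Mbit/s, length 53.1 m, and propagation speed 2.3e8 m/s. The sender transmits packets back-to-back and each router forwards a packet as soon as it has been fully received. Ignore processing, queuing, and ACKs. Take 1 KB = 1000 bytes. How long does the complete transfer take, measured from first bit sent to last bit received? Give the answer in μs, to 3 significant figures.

Per-hop transmission t_tx = L/R = 37600/118000000 = 318.644 μs.
Per-hop propagation t_prop = 53.1/2.3e+08 = 0.23087 μs.
Pipeline fill: first packet needs 2·t_tx to clear all hops; remaining 78 packets each add one t_tx.
Total = (2+79-1)·t_tx + 2·t_prop = 80·318.644 + 2·0.23087 = 25500 μs.

25500 μs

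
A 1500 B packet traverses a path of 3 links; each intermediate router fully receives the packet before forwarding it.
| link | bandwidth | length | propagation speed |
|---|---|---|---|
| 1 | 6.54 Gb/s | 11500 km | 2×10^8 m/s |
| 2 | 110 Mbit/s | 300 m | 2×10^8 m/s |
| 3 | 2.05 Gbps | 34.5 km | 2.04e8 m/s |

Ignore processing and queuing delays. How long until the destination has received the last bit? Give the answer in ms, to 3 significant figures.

L = 1500 × 8 = 12000 bits.
Transmission delays (L/R per hop): 0.00183486, 0.109091, 0.00585366 ms; sum = 0.116779 ms.
Propagation delays (d/s per hop): 57.5, 0.0015, 0.169118 ms; sum = 57.6706 ms.
End-to-end = 57.8 ms.

57.8 ms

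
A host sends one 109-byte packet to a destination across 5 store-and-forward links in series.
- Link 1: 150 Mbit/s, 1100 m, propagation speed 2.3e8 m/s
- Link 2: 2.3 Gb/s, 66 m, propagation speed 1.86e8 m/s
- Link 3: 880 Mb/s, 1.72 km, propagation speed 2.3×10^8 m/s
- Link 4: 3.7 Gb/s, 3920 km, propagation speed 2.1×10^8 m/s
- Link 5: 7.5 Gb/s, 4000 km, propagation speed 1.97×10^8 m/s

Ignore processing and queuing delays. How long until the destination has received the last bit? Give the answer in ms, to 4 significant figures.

L = 109 × 8 = 872 bits.
Transmission delays (L/R per hop): 0.00581333, 0.00037913, 0.000990909, 0.000235676, 0.000116267 ms; sum = 0.00753532 ms.
Propagation delays (d/s per hop): 0.00478261, 0.000354839, 0.00747826, 18.6667, 20.3046 ms; sum = 38.9839 ms.
End-to-end = 38.99 ms.

38.99 ms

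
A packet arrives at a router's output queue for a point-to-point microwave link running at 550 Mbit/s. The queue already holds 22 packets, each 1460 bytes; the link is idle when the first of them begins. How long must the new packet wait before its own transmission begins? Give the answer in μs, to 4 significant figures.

Each queued packet: L/R = 11680/550000000 = 21.2364 μs.
22 queued → 467.2 μs.
Queuing delay = 467.2 μs.

467.2 μs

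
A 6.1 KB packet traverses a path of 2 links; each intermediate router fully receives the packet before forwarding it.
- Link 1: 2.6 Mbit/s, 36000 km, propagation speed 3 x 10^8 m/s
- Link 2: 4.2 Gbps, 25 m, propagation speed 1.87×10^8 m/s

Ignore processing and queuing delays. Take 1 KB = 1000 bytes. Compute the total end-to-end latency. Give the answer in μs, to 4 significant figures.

L = 48800 bits.
Transmission delays (L/R per hop): 18769.2, 11.619 μs; sum = 18780.8 μs.
Propagation delays (d/s per hop): 120000, 0.13369 μs; sum = 120000 μs.
End-to-end = 138800 μs.

138800 μs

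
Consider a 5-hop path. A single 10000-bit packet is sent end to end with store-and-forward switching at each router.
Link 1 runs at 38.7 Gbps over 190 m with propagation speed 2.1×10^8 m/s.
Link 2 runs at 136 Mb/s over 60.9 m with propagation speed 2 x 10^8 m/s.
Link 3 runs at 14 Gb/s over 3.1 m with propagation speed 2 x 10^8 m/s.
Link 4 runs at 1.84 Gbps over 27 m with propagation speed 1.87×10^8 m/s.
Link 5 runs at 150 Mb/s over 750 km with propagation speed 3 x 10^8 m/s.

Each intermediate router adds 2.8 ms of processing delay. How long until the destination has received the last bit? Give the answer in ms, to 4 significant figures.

13.85 ms

Transmission delays (L/R per hop): 0.000258398, 0.0735294, 0.000714286, 0.00543478, 0.0666667 ms; sum = 0.146604 ms.
Propagation delays (d/s per hop): 0.000904762, 0.0003045, 1.55e-05, 0.000144385, 2.5 ms; sum = 2.50137 ms.
Processing at 4 router(s): 4 × 2.8 ms = 11.2 ms.
End-to-end = 13.85 ms.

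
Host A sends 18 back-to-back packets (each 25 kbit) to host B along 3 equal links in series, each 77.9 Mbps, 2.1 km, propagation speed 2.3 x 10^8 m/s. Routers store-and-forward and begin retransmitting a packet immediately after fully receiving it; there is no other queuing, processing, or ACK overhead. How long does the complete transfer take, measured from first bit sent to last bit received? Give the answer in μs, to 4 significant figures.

6446 μs

Per-hop transmission t_tx = L/R = 25000/77900000 = 320.924 μs.
Per-hop propagation t_prop = 2100/2.3e+08 = 9.13043 μs.
Pipeline fill: first packet needs 3·t_tx to clear all hops; remaining 17 packets each add one t_tx.
Total = (3+18-1)·t_tx + 3·t_prop = 20·320.924 + 3·9.13043 = 6446 μs.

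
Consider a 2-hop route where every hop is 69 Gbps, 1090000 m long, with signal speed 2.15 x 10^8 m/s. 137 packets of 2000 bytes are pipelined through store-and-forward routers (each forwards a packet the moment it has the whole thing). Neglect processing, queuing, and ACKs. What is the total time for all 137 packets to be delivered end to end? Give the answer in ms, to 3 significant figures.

Per-hop transmission t_tx = L/R = 16000/69000000000 = 0.000231884 ms.
Per-hop propagation t_prop = 1090000/215000000 = 5.06977 ms.
Pipeline fill: first packet needs 2·t_tx to clear all hops; remaining 136 packets each add one t_tx.
Total = (2+137-1)·t_tx + 2·t_prop = 138·0.000231884 + 2·5.06977 = 10.2 ms.

10.2 ms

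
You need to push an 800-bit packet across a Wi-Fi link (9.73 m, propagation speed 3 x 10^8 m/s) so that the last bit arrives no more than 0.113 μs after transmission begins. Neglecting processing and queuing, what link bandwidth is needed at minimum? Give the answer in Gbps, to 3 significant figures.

9.93 Gbps

Propagation delay = 9.73 / 300000000 = 0.0324333 μs.
Transmission budget = 0.113 − 0.0324333 = 0.0805667 μs.
R ≥ L / t_tx = 800 bits / 8.05667e-08 s = 9.93 Gbps.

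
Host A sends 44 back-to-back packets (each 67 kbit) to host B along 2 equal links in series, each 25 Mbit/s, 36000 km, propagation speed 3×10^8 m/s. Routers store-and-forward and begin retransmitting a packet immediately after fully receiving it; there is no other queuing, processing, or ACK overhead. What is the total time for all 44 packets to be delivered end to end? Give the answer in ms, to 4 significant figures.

360.6 ms

Per-hop transmission t_tx = L/R = 67000/25000000 = 2.68 ms.
Per-hop propagation t_prop = 36000000/300000000 = 120 ms.
Pipeline fill: first packet needs 2·t_tx to clear all hops; remaining 43 packets each add one t_tx.
Total = (2+44-1)·t_tx + 2·t_prop = 45·2.68 + 2·120 = 360.6 ms.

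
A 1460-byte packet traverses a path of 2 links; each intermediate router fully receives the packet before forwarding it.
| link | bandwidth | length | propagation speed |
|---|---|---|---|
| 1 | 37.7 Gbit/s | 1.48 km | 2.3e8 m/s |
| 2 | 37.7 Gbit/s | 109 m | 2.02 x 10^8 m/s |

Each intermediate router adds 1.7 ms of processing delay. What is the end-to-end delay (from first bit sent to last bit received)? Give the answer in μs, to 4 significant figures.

1708 μs

L = 1460 × 8 = 11680 bits.
Transmission delay per hop = L/R = 11680/37700000000 = 0.309814 μs; 2 hops → 0.619629 μs.
Propagation delays (d/s per hop): 6.43478, 0.539604 μs; sum = 6.97439 μs.
Processing at 1 router(s): 1 × 1.7 ms = 1700 μs.
End-to-end = 1708 μs.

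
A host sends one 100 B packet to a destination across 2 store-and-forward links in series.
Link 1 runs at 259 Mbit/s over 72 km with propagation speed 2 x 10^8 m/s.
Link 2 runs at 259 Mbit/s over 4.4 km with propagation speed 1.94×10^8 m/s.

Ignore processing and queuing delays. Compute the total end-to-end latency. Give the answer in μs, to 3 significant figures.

389 μs

L = 100 × 8 = 800 bits.
Transmission delay per hop = L/R = 800/259000000 = 3.0888 μs; 2 hops → 6.17761 μs.
Propagation delays (d/s per hop): 360, 22.6804 μs; sum = 382.68 μs.
End-to-end = 389 μs.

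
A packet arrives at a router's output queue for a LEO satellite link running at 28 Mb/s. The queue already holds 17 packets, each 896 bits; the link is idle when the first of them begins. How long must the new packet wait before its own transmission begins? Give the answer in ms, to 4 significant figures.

0.5440 ms

Each queued packet: L/R = 896/28000000 = 0.032 ms.
17 queued → 0.544 ms.
Queuing delay = 0.5440 ms.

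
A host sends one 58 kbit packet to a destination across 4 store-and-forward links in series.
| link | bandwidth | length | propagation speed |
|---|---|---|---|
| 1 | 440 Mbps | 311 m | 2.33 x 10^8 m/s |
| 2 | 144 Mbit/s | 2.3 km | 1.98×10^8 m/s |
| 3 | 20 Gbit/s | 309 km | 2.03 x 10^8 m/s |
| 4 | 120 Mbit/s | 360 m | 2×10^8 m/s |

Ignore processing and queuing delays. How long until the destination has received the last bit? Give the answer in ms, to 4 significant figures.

L = 58000 bits.
Transmission delays (L/R per hop): 0.131818, 0.402778, 0.0029, 0.483333 ms; sum = 1.02083 ms.
Propagation delays (d/s per hop): 0.00133476, 0.0116162, 1.52217, 0.0018 ms; sum = 1.53692 ms.
End-to-end = 2.558 ms.

2.558 ms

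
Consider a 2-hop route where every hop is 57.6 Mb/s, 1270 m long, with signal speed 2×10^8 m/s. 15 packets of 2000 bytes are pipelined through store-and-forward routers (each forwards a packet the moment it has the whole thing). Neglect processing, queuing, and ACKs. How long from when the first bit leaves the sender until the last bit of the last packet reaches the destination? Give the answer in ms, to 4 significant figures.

Per-hop transmission t_tx = L/R = 16000/57600000 = 0.277778 ms.
Per-hop propagation t_prop = 1270/200000000 = 0.00635 ms.
Pipeline fill: first packet needs 2·t_tx to clear all hops; remaining 14 packets each add one t_tx.
Total = (2+15-1)·t_tx + 2·t_prop = 16·0.277778 + 2·0.00635 = 4.457 ms.

4.457 ms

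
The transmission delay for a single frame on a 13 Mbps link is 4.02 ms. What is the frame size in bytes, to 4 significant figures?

L = R × t_tx = 13000000 b/s × 0.00402 s = 52260 bits.
In bytes: 52260 / 8 = 6533 bytes.

6533 bytes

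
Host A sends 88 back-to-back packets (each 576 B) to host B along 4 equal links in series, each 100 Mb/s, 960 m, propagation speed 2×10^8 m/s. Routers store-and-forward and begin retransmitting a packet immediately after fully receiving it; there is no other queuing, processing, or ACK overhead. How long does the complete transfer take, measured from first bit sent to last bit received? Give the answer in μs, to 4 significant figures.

4212 μs

Per-hop transmission t_tx = L/R = 4608/100000000 = 46.08 μs.
Per-hop propagation t_prop = 960/200000000 = 4.8 μs.
Pipeline fill: first packet needs 4·t_tx to clear all hops; remaining 87 packets each add one t_tx.
Total = (4+88-1)·t_tx + 4·t_prop = 91·46.08 + 4·4.8 = 4212 μs.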